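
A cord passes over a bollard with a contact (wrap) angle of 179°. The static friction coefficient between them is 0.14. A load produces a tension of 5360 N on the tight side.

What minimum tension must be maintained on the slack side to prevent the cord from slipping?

Capstan equation at impending slip: T_tight/T_slack = e^{μβ}.
β = 179° = 3.124 rad; e^{μβ} = e^{0.14×3.124} = 1.549.
T_slack = T_tight / e^{μβ} = 5360 / 1.549 = 3460 N.

T_min ≈ 3460 N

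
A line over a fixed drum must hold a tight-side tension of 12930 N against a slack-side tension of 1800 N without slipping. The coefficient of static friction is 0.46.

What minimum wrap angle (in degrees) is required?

T₂/T₁ = e^{μβ} → β = ln(T₂/T₁)/μ.
β = ln(12930/1800)/0.46 = 1.972/0.46 = 4.286 rad.
In degrees: β = 4.286 × 180/π = 246°.

β_min ≈ 246°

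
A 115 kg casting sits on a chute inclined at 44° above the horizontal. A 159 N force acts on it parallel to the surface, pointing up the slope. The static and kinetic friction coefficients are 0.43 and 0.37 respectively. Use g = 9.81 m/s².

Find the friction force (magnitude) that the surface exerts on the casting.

f ≈ 300 N (up the incline)

Normal force: N = m g cos θ = 115 × 9.81 × cos 44° = 811.5 N.
Parallel to the incline, ΣF = 0 gives f = m g sin θ − P = 783.7 − 159 = 624.7 N (up-slope positive).
Maximum static friction available: μ_s N = 0.43 × 811.5 = 349 N.
|624.7| exceeds 349 N, so the casting slips down-slope; friction is kinetic, f = μ_k N = 0.37×811.5 = 300 N.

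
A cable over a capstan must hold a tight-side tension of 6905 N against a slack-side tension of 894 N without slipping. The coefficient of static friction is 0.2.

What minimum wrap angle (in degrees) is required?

β_min ≈ 586°

T₂/T₁ = e^{μβ} → β = ln(T₂/T₁)/μ.
β = ln(6905/894)/0.2 = 2.044/0.2 = 10.22 rad.
In degrees: β = 10.22 × 180/π = 586°.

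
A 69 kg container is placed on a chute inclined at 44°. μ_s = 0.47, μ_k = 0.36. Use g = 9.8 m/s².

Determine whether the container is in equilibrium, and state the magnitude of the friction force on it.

f ≈ 175 N

N = m g cos θ = 486 N.
Down-slope weight component: m g sin θ = 470 N.
μ_s N = 229 N.
470 > 229 N, so it slides; kinetic friction f = μ_k N = 0.36×486 = 175 N.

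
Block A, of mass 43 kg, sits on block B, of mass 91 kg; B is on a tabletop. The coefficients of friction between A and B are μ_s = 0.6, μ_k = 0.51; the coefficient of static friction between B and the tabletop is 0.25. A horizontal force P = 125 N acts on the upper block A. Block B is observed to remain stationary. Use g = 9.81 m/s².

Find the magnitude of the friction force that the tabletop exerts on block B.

f ≈ 125 N

The normal force B exerts on A is simply A's weight, N₁ = 421.8 N.
So the A–B interface can sustain at most μ_s N₁ = 253.1 N of static friction.
P = 125 N is within that limit, so A and B move together (both at rest); the A–B friction is simply f₁ = P = 125 N.
By Newton's third law B feels 125 N forward from A. With B stationary, the floor's static friction on B balances it: f₂ = 125 N (well within μ_s(m_A+m_B)g = 328.6 N).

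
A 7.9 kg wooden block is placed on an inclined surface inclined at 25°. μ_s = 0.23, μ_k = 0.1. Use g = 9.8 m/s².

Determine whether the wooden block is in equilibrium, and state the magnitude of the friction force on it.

f ≈ 7.02 N

N = m g cos θ = 70.2 N.
Down-slope weight component: m g sin θ = 32.7 N.
μ_s N = 16.1 N.
32.7 > 16.1 N, so it slides; kinetic friction f = μ_k N = 0.1×70.2 = 7.02 N.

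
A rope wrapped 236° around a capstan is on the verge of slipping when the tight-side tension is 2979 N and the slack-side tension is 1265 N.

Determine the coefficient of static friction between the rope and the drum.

T₂/T₁ = e^{μβ} → μ = ln(T₂/T₁)/β.
β = 236° = 4.119 rad.
μ = ln(2979/1265)/4.119 = ln(2.355)/4.119 = 0.208.

μ ≈ 0.208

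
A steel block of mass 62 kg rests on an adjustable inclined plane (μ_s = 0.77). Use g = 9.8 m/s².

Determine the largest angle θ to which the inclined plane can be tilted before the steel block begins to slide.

At the slip threshold, m g sin θ = μ_s · m g cos θ, so tan θ = μ_s.
θ_max = arctan(0.77) = 37.6°.

θ_max ≈ 37.6°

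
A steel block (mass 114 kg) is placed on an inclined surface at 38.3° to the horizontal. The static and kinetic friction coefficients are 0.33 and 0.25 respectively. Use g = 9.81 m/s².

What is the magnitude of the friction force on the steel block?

f ≈ 219 N (up the incline)

Perpendicular to the surface, N = m g cos θ = 114·9.81·cos 38.3° = 877.6 N.
For equilibrium along the incline, friction must balance the weight component: f = m g sin θ = 693.1 N up the slope.
Static friction can supply at most μ_s N = 289.6 N.
|693.1| exceeds 289.6 N, so the steel block slips down-slope; friction is kinetic, f = μ_k N = 0.25×877.6 = 219 N.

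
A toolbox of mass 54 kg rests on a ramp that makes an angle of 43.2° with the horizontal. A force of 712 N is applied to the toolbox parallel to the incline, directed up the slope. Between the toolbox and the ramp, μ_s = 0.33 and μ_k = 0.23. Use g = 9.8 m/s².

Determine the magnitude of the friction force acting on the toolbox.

Perpendicular to the surface, N = m g cos θ = 54·9.8·cos 43.2° = 385.8 N.
The friction needed for equilibrium is m g sin θ − P = 362.3 − 712 = -349.7 N, measured positive up-slope.
The static-friction ceiling is μ_s N = 0.33 × 385.8 = 127.3 N.
|-349.7| exceeds 127.3 N, so the toolbox slips up-slope; friction is kinetic, f = μ_k N = 0.23×385.8 = 88.7 N.

f ≈ 88.7 N (down the incline)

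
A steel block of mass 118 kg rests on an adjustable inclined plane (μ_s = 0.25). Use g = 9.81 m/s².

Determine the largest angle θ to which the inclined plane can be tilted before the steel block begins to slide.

At the slip threshold, m g sin θ = μ_s · m g cos θ, so tan θ = μ_s.
θ_max = arctan(0.25) = 14°.

θ_max ≈ 14°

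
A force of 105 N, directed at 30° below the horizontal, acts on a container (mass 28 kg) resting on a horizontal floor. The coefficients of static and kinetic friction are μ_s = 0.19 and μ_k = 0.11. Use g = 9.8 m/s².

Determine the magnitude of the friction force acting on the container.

f ≈ 36 N

N = m g + P sin α = 274.4 + 105×sin 30° = 326.9 N.
For equilibrium, f = P cos α = 105×cos 30° = 90.93 N.
The static-friction limit is μ_s N = 62.11 N.
The required friction exceeds μ_s N, so the container moves and f = μ_k N = 36 N.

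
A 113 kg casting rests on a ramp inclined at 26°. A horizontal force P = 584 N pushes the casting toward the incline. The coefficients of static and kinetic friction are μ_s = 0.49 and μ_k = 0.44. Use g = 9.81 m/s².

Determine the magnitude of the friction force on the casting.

The horizontal push has a component P sin θ into the surface, so N = m g cos θ + P sin θ = 996.3 + 256 = 1252 N.
Along the incline, the net driving force (taking up-slope positive) is P cos θ − m g sin θ = 524.9 − 485.9 = 38.95 N, so equilibrium requires friction f = -38.95 N (down-slope).
The limit of static friction is μ_s N = 613.7 N.
Since 38.95 N is within the 613.7 N limit, the casting stays put and friction is exactly 38.9 N.

f ≈ 38.9 N (down the incline)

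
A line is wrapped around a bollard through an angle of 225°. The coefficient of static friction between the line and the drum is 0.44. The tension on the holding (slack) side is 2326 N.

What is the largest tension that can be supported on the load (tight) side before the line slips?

At impending slip the capstan equation gives T₂/T₁ = e^{μβ} with β in radians.
β = 225° × π/180 = 3.927 rad.
e^{μβ} = e^{0.44×3.927} = 5.629.
T₂ = T₁ · e^{μβ} = 2326 × 5.629 = 13100 N.

T_max ≈ 13100 N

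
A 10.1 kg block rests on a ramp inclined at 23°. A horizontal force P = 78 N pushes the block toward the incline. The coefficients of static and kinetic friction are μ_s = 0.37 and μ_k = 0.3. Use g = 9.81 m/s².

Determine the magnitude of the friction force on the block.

f ≈ 33.1 N (down the incline)

Normal direction: N = m g cos θ + P sin θ = 121.7 N.
Parallel to the incline: P cos θ − m g sin θ = 71.8 − 38.71 = 33.09 N; the friction needed to balance this is 33.09 N acting down the slope.
Maximum static friction: μ_s N = 0.37 × 121.7 = 45.02 N.
|f_req| = 33.09 ≤ 45.02 N → the block is in equilibrium; friction equals the required value.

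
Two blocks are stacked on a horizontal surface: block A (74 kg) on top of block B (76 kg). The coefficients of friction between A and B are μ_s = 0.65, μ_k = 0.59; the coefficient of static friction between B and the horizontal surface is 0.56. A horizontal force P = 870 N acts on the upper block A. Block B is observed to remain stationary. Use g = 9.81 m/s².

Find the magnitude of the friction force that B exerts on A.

The normal force B exerts on A is simply A's weight, N₁ = 725.9 N.
So the A–B interface can sustain at most μ_s N₁ = 471.9 N of static friction.
Since P = 870 N > 471.9 N, A slides on B; the A–B friction is kinetic: f₁ = μ_k N₁ = 0.59×725.9 = 428 N.
By Newton's third law B feels 428 N forward from A. With B stationary, the floor's static friction on B balances it: f₂ = 428 N (well within μ_s(m_A+m_B)g = 824 N).

f ≈ 428 N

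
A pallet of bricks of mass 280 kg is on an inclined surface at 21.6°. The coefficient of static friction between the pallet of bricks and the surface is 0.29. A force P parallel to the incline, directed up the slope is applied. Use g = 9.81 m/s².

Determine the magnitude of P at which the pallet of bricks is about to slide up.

At impending motion up the slope, friction acts down-slope at its limit: f = μ_s N.
P is parallel to the surface, so N = m g cos θ = 2550 N.
Along the incline: P = m g sin θ + μ_s N = 1010 + 0.29×2550 = 1750 N.

P ≈ 1750 N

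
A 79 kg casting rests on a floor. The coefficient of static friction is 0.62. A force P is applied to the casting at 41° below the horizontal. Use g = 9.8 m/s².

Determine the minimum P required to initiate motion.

P ≈ 1380 N

N = m g + P sin α (the push presses the casting into the floor).
At impending slip, P cos α = μ_s N = μ_s (m g + P sin α).
Solving: P (cos α − μ_s sin α) = μ_s m g → P = 0.62×774/(cos 41° − 0.62 sin 41°) = 480/0.348 = 1380 N.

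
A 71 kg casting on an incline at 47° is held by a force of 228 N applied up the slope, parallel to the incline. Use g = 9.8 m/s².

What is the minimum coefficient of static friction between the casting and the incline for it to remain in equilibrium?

μ_s,min ≈ 0.592

N = m g cos θ = 474.5 N.
Friction must make up the shortfall along the incline: f = m g sin θ − P = 508.9 − 228 = 280.9 N.
At the threshold f = μ_s N, so μ_s,min = 280.9/474.5 = 0.592.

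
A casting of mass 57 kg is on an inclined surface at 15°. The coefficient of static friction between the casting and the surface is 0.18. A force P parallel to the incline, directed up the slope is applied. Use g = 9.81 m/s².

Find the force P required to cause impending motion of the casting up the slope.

P ≈ 242 N

At impending motion up the slope, friction acts down-slope at its limit: f = μ_s N.
P is parallel to the surface, so N = m g cos θ = 540 N.
Along the incline: P = m g sin θ + μ_s N = 145 + 0.18×540 = 242 N.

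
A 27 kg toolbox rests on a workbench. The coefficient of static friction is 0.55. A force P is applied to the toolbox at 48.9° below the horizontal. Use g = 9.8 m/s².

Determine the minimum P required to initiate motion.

P ≈ 599 N

N = m g + P sin α (the push presses the toolbox into the workbench).
At impending slip, P cos α = μ_s N = μ_s (m g + P sin α).
Solving: P (cos α − μ_s sin α) = μ_s m g → P = 0.55×265/(cos 48.9° − 0.55 sin 48.9°) = 146/0.2429 = 599 N.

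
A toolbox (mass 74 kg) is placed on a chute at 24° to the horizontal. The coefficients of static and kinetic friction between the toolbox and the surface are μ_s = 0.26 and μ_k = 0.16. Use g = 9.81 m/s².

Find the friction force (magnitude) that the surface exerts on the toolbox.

f ≈ 106 N (up the incline)

Normal force: N = m g cos θ = 74 × 9.81 × cos 24° = 663.2 N.
Along the slope the weight component is m g sin θ = 295.3 N; friction must supply exactly this, acting up-slope.
The static-friction ceiling is μ_s N = 0.26 × 663.2 = 172.4 N.
|295.3| exceeds 172.4 N, so the toolbox slips down-slope; friction is kinetic, f = μ_k N = 0.16×663.2 = 106 N.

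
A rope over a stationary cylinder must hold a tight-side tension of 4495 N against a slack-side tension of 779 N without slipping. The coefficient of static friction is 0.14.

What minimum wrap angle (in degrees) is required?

T₂/T₁ = e^{μβ} → β = ln(T₂/T₁)/μ.
β = ln(4495/779)/0.14 = 1.753/0.14 = 12.52 rad.
In degrees: β = 12.52 × 180/π = 717°.

β_min ≈ 717°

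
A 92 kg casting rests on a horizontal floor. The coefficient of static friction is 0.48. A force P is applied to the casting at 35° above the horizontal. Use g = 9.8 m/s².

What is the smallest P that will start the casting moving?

N = m g − P sin α (the pull lifts the casting).
At impending slip, P cos α = μ_s N = μ_s (m g − P sin α).
Solving: P (cos α + μ_s sin α) = μ_s m g → P = 0.48×902/(cos 35° + 0.48 sin 35°) = 433/1.094 = 395 N.

P ≈ 395 N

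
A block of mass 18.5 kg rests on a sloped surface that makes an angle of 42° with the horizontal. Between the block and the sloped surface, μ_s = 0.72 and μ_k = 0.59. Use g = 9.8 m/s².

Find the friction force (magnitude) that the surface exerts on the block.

f ≈ 79.5 N (up the incline)

Perpendicular to the surface, N = m g cos θ = 18.5·9.8·cos 42° = 134.7 N.
Along the slope the weight component is m g sin θ = 121.3 N; friction must supply exactly this, acting up-slope.
The static-friction ceiling is μ_s N = 0.72 × 134.7 = 97.01 N.
|121.3| exceeds 97.01 N, so the block slips down-slope; friction is kinetic, f = μ_k N = 0.59×134.7 = 79.5 N.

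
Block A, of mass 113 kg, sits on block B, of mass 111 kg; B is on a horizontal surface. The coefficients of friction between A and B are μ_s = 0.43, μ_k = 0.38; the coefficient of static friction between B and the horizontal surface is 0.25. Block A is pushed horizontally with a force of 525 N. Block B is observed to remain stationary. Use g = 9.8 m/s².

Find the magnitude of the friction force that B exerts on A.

Normal force at the A–B interface: N₁ = m_A g = 1107 N.
So the A–B interface can sustain at most μ_s N₁ = 476.2 N of static friction.
Since P = 525 N > 476.2 N, A slides on B; the A–B friction is kinetic: f₁ = μ_k N₁ = 0.38×1107 = 421 N.
B experiences an equal 421 N forward from A (third law). B is in equilibrium, so the floor supplies f₂ = 421 N of static friction (limit μ_s(m_A+m_B)g = 548.8 N, not exceeded).

f ≈ 421 N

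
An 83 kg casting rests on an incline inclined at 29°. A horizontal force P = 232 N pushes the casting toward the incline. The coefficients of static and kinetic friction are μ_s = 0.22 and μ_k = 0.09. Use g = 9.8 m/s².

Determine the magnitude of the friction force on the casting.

f ≈ 74.2 N (up the incline)

Normal direction: N = m g cos θ + P sin θ = 823.9 N.
Along the incline, the net driving force (taking up-slope positive) is P cos θ − m g sin θ = 202.9 − 394.3 = -191.4 N, so equilibrium requires friction f = 191.4 N (up-slope).
The limit of static friction is μ_s N = 181.3 N.
The required 191.4 N exceeds the static limit, so the casting slides down-slope and f = μ_k N = 0.09×823.9 = 74.2 N.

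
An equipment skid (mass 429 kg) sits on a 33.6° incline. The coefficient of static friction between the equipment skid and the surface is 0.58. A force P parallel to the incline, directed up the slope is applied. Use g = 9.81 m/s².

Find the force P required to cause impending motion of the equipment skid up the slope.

P ≈ 4360 N

At impending motion up the slope, friction acts down-slope at its limit: f = μ_s N.
P is parallel to the surface, so N = m g cos θ = 3510 N.
Along the incline: P = m g sin θ + μ_s N = 2330 + 0.58×3510 = 4360 N.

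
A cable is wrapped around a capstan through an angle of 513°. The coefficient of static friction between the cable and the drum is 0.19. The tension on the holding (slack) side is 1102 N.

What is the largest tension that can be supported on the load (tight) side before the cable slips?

At impending slip the capstan equation gives T₂/T₁ = e^{μβ} with β in radians.
β = 513° × π/180 = 8.954 rad.
e^{μβ} = e^{0.19×8.954} = 5.48.
T₂ = T₁ · e^{μβ} = 1102 × 5.48 = 6040 N.

T_max ≈ 6040 N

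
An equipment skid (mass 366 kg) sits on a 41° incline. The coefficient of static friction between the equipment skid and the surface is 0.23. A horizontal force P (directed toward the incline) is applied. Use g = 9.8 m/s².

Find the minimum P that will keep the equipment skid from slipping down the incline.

P_min ≈ 1910 N

The equipment skid tends to slide down (tan θ > μ_s), so at the point of impending slip friction acts up-slope at its limit: f = μ_s N.
Perpendicular to the incline: N = m g cos θ + P sin θ.
Along the incline: P cos θ + μ_s N = m g sin θ, i.e. P cos θ + μ_s (m g cos θ + P sin θ) = m g sin θ.
Solving, P (cos θ + μ_s sin θ) = m g (sin θ − μ_s cos θ), so P = 3590×0.4825/0.9056 = 1910 N.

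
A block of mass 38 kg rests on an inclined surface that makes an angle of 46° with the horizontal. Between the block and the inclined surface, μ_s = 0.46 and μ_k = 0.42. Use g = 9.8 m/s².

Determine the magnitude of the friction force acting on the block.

Perpendicular to the surface, N = m g cos θ = 38·9.8·cos 46° = 258.7 N.
Along the slope the weight component is m g sin θ = 267.9 N; friction must supply exactly this, acting up-slope.
Maximum static friction available: μ_s N = 0.46 × 258.7 = 119 N.
Since |267.9| > 119 N, static friction cannot hold it; the block slides down the incline and kinetic friction applies: f = μ_k N = 0.42 × 258.7 = 109 N.

f ≈ 109 N (up the incline)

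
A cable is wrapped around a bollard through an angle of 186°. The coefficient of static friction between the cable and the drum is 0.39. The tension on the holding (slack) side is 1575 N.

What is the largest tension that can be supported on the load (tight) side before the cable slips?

At impending slip the capstan equation gives T₂/T₁ = e^{μβ} with β in radians.
β = 186° × π/180 = 3.246 rad.
e^{μβ} = e^{0.39×3.246} = 3.547.
T₂ = T₁ · e^{μβ} = 1575 × 3.547 = 5590 N.

T_max ≈ 5590 N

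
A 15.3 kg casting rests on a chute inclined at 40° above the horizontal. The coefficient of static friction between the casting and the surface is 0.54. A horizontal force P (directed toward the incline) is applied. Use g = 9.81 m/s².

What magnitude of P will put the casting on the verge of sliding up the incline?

P ≈ 378 N

At impending motion up the slope, friction acts down-slope at its limit: f = μ_s N.
Perpendicular to the incline: N = m g cos θ + P sin θ.
Along the incline: P cos θ = m g sin θ + μ_s N = m g sin θ + μ_s (m g cos θ + P sin θ).
Solving, P (cos θ − μ_s sin θ) = m g (sin θ + μ_s cos θ), so P = 15.3×9.81×(sin 40° + 0.54 cos 40°)/(cos 40° − 0.54 sin 40°) = 150×1.056/0.4189 = 378 N.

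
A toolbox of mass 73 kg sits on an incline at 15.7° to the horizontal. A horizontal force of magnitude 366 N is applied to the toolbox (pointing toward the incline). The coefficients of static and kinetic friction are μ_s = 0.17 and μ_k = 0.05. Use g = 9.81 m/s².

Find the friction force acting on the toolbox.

f ≈ 39.4 N (down the incline)

Resolve perpendicular to the incline: N = m g cos θ + P sin θ = 73×9.81×cos 15.7° + 366×sin 15.7° = 788.5 N.
Parallel to the incline: P cos θ − m g sin θ = 352.3 − 193.8 = 158.6 N; the friction needed to balance this is 158.6 N acting down the slope.
Maximum static friction: μ_s N = 0.17 × 788.5 = 134 N.
The required 158.6 N exceeds the static limit, so the toolbox slides up-slope and f = μ_k N = 0.05×788.5 = 39.4 N.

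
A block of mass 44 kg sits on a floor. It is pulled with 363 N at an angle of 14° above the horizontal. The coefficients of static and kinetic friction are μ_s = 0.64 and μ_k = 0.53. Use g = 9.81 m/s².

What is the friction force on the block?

f ≈ 182 N

N = m g − P sin α = 431.6 − 363×sin 14° = 343.8 N.
The horizontal driving force is P cos α = 352.2 N, so equilibrium needs friction f = 352.2 N.
μ_s N = 0.64 × 343.8 = 220 N.
352.2 > 220 N → the block slides; f = μ_k N = 0.53×343.8 = 182 N.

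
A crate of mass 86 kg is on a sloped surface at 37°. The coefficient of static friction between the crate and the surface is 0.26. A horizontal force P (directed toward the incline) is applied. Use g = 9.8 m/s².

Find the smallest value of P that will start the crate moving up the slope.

At impending motion up the slope, friction acts down-slope at its limit: f = μ_s N.
Perpendicular to the incline: N = m g cos θ + P sin θ.
Along the incline: P cos θ = m g sin θ + μ_s N = m g sin θ + μ_s (m g cos θ + P sin θ).
Solving, P (cos θ − μ_s sin θ) = m g (sin θ + μ_s cos θ), so P = 86×9.8×(sin 37° + 0.26 cos 37°)/(cos 37° − 0.26 sin 37°) = 843×0.8095/0.6422 = 1060 N.

P ≈ 1060 N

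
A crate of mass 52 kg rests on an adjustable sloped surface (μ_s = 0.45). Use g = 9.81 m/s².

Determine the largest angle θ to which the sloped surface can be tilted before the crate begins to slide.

θ_max ≈ 24.2°

At the slip threshold, m g sin θ = μ_s · m g cos θ, so tan θ = μ_s.
θ_max = arctan(0.45) = 24.2°.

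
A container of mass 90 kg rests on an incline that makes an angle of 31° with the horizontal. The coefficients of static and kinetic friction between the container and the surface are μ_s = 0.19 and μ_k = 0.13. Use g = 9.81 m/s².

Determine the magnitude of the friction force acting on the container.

f ≈ 98.4 N (up the incline)

The normal reaction is N = m g cos θ = 756.8 N.
For equilibrium along the incline, friction must balance the weight component: f = m g sin θ = 454.7 N up the slope.
The static-friction ceiling is μ_s N = 0.19 × 756.8 = 143.8 N.
Since |454.7| > 143.8 N, static friction cannot hold it; the container slides down the incline and kinetic friction applies: f = μ_k N = 0.13 × 756.8 = 98.4 N.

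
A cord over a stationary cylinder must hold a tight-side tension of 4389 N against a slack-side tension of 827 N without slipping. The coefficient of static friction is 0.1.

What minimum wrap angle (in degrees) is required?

T₂/T₁ = e^{μβ} → β = ln(T₂/T₁)/μ.
β = ln(4389/827)/0.1 = 1.669/0.1 = 16.69 rad.
In degrees: β = 16.69 × 180/π = 956°.

β_min ≈ 956°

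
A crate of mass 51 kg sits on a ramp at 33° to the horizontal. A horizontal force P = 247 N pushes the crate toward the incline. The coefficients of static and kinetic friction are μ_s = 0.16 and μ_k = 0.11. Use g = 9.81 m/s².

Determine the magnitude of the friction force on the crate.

Normal direction: N = m g cos θ + P sin θ = 554.1 N.
Parallel to the incline: P cos θ − m g sin θ = 207.2 − 272.5 = -65.34 N; the friction needed to balance this is 65.34 N acting up the slope.
Maximum static friction: μ_s N = 0.16 × 554.1 = 88.66 N.
|f_req| = 65.34 ≤ 88.66 N → the crate is in equilibrium; friction equals the required value.

f ≈ 65.3 N (up the incline)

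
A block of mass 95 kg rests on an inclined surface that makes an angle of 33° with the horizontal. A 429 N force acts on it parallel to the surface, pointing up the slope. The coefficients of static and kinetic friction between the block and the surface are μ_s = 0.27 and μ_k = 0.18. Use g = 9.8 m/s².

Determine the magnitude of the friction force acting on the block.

Perpendicular to the surface, N = m g cos θ = 95·9.8·cos 33° = 780.8 N.
For equilibrium along the incline the friction force must supply f = m g sin θ − P = 507.1 − 429 = 78.06 N (positive meaning up-slope).
The static-friction ceiling is μ_s N = 0.27 × 780.8 = 210.8 N.
Since |78.06| ≤ 210.8 N, the block remains in static equilibrium and friction takes exactly the required value.

f ≈ 78.1 N (up the incline)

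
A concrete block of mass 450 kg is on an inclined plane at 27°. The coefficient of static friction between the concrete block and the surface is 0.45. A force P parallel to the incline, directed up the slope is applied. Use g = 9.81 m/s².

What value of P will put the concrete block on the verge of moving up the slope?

At impending motion up the slope, friction acts down-slope at its limit: f = μ_s N.
P is parallel to the surface, so N = m g cos θ = 3930 N.
Along the incline: P = m g sin θ + μ_s N = 2000 + 0.45×3930 = 3770 N.

P ≈ 3770 N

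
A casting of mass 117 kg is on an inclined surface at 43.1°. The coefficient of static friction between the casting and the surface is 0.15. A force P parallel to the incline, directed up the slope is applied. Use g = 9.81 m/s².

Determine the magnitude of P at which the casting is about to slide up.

At impending motion up the slope, friction acts down-slope at its limit: f = μ_s N.
P is parallel to the surface, so N = m g cos θ = 838 N.
Along the incline: P = m g sin θ + μ_s N = 784 + 0.15×838 = 910 N.

P ≈ 910 N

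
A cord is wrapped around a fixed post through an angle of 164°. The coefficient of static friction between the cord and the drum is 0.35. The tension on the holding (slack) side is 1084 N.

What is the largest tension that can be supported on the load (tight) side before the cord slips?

T_max ≈ 2950 N

At impending slip the capstan equation gives T₂/T₁ = e^{μβ} with β in radians.
β = 164° × π/180 = 2.862 rad.
e^{μβ} = e^{0.35×2.862} = 2.723.
T₂ = T₁ · e^{μβ} = 1084 × 2.723 = 2950 N.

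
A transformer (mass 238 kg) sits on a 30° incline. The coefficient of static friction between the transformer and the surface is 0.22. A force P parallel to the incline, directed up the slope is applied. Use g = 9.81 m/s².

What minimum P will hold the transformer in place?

P_min ≈ 723 N

The transformer tends to slide down (tan θ > μ_s), so at the point of impending slip friction acts up-slope at its limit: f = μ_s N.
P is parallel to the surface, so N = m g cos θ = 2020 N.
Along the incline: P + μ_s N = m g sin θ, so P = 1170 − 0.22×2020 = 723 N.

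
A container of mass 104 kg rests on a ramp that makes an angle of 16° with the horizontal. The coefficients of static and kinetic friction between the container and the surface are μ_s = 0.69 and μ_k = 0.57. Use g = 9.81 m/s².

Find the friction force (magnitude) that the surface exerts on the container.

f ≈ 281 N (up the incline)

The normal reaction is N = m g cos θ = 980.7 N.
For equilibrium along the incline, friction must balance the weight component: f = m g sin θ = 281.2 N up the slope.
Static friction can supply at most μ_s N = 676.7 N.
Since |281.2| ≤ 676.7 N, no slip — friction simply equals what equilibrium demands.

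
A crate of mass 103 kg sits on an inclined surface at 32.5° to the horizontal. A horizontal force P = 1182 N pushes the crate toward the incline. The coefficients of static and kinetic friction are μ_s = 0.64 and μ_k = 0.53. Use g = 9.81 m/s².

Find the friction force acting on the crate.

Normal direction: N = m g cos θ + P sin θ = 1487 N.
Along the incline, the net driving force (taking up-slope positive) is P cos θ − m g sin θ = 996.9 − 542.9 = 454 N, so equilibrium requires friction f = -454 N (down-slope).
Maximum static friction: μ_s N = 0.64 × 1487 = 951.9 N.
|f_req| = 454 ≤ 951.9 N → the crate is in equilibrium; friction equals the required value.

f ≈ 454 N (down the incline)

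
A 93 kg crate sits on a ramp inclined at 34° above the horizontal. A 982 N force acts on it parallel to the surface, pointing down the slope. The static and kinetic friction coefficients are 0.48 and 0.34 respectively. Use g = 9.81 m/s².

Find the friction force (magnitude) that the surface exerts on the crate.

Normal force: N = m g cos θ = 93 × 9.81 × cos 34° = 756.4 N.
For equilibrium along the incline the friction force must supply f = m g sin θ + P = 510.2 + 982 = 1492 N (positive meaning up-slope).
Static friction can supply at most μ_s N = 363.1 N.
Since |1492| > 363.1 N, static friction cannot hold it; the crate slides down the incline and kinetic friction applies: f = μ_k N = 0.34 × 756.4 = 257 N.

f ≈ 257 N (up the incline)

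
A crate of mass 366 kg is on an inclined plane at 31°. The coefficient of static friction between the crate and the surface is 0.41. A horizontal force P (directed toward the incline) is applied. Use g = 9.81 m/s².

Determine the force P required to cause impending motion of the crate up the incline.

At impending motion up the slope, friction acts down-slope at its limit: f = μ_s N.
Perpendicular to the incline: N = m g cos θ + P sin θ.
Along the incline: P cos θ = m g sin θ + μ_s N = m g sin θ + μ_s (m g cos θ + P sin θ).
Solving, P (cos θ − μ_s sin θ) = m g (sin θ + μ_s cos θ), so P = 366×9.81×(sin 31° + 0.41 cos 31°)/(cos 31° − 0.41 sin 31°) = 3590×0.8665/0.646 = 4820 N.

P ≈ 4820 N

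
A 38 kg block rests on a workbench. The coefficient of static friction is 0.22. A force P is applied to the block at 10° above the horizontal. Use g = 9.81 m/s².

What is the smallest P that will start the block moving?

N = m g − P sin α (the pull lifts the block).
At impending slip, P cos α = μ_s N = μ_s (m g − P sin α).
Solving: P (cos α + μ_s sin α) = μ_s m g → P = 0.22×373/(cos 10° + 0.22 sin 10°) = 82/1.023 = 80.2 N.

P ≈ 80.2 N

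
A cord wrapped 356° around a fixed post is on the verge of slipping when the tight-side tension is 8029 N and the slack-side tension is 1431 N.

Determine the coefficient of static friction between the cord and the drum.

μ ≈ 0.278

T₂/T₁ = e^{μβ} → μ = ln(T₂/T₁)/β.
β = 356° = 6.213 rad.
μ = ln(8029/1431)/6.213 = ln(5.611)/6.213 = 0.278.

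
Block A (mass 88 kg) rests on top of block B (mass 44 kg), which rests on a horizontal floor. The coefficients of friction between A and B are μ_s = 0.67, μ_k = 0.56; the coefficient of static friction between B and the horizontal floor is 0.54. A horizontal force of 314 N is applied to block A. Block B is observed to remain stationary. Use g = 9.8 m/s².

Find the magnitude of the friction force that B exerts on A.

The normal force B exerts on A is simply A's weight, N₁ = 862.4 N.
So the A–B interface can sustain at most μ_s N₁ = 577.8 N of static friction.
P = 314 N is within that limit, so A and B move together (both at rest); the A–B friction is simply f₁ = P = 314 N.
By Newton's third law B feels 314 N forward from A. With B stationary, the floor's static friction on B balances it: f₂ = 314 N (well within μ_s(m_A+m_B)g = 698.5 N).

f ≈ 314 N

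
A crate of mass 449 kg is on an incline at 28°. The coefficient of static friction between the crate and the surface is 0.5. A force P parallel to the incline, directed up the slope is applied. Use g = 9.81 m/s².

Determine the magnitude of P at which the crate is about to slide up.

P ≈ 4010 N

At impending motion up the slope, friction acts down-slope at its limit: f = μ_s N.
P is parallel to the surface, so N = m g cos θ = 3890 N.
Along the incline: P = m g sin θ + μ_s N = 2070 + 0.5×3890 = 4010 N.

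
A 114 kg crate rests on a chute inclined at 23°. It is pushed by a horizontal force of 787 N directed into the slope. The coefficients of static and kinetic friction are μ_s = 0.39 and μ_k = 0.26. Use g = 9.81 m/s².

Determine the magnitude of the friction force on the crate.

f ≈ 287 N (down the incline)

Resolve perpendicular to the incline: N = m g cos θ + P sin θ = 114×9.81×cos 23° + 787×sin 23° = 1337 N.
Parallel to the incline: P cos θ − m g sin θ = 724.4 − 437 = 287.5 N; the friction needed to balance this is 287.5 N acting down the slope.
The limit of static friction is μ_s N = 521.4 N.
|f_req| = 287.5 ≤ 521.4 N → the crate is in equilibrium; friction equals the required value.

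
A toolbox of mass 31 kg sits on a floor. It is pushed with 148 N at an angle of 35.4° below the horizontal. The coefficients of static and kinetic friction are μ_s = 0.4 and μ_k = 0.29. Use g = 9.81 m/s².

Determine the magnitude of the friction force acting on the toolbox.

N = m g + P sin α = 304.1 + 148×sin 35.4° = 389.8 N.
The horizontal driving force is P cos α = 120.6 N, so equilibrium needs friction f = 120.6 N.
μ_s N = 0.4 × 389.8 = 155.9 N.
Since 120.6 N does not exceed the limit, the toolbox stays at rest and f = 121 N.

f ≈ 121 N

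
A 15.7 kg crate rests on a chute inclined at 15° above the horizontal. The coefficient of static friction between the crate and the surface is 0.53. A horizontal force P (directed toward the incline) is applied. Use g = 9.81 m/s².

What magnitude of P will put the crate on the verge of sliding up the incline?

P ≈ 143 N

At impending motion up the slope, friction acts down-slope at its limit: f = μ_s N.
Perpendicular to the incline: N = m g cos θ + P sin θ.
Along the incline: P cos θ = m g sin θ + μ_s N = m g sin θ + μ_s (m g cos θ + P sin θ).
Solving, P (cos θ − μ_s sin θ) = m g (sin θ + μ_s cos θ), so P = 15.7×9.81×(sin 15° + 0.53 cos 15°)/(cos 15° − 0.53 sin 15°) = 154×0.7708/0.8288 = 143 N.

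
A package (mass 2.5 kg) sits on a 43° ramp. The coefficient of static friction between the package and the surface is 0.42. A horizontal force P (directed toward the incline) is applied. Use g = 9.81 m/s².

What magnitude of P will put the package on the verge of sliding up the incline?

P ≈ 54.5 N

At impending motion up the slope, friction acts down-slope at its limit: f = μ_s N.
Perpendicular to the incline: N = m g cos θ + P sin θ.
Along the incline: P cos θ = m g sin θ + μ_s N = m g sin θ + μ_s (m g cos θ + P sin θ).
Solving, P (cos θ − μ_s sin θ) = m g (sin θ + μ_s cos θ), so P = 2.5×9.81×(sin 43° + 0.42 cos 43°)/(cos 43° − 0.42 sin 43°) = 24.5×0.9892/0.4449 = 54.5 N.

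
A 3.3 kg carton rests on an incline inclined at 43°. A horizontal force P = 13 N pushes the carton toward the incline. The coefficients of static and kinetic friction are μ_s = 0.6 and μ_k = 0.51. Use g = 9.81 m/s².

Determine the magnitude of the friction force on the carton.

The horizontal push has a component P sin θ into the surface, so N = m g cos θ + P sin θ = 23.68 + 8.866 = 32.54 N.
Along the incline, the net driving force (taking up-slope positive) is P cos θ − m g sin θ = 9.508 − 22.08 = -12.57 N, so equilibrium requires friction f = 12.57 N (up-slope).
Maximum static friction: μ_s N = 0.6 × 32.54 = 19.53 N.
Since 12.57 N is within the 19.53 N limit, the carton stays put and friction is exactly 12.6 N.

f ≈ 12.6 N (up the incline)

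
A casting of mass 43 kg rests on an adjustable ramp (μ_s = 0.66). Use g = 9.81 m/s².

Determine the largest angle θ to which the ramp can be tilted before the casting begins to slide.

θ_max ≈ 33.4°

At the slip threshold, m g sin θ = μ_s · m g cos θ, so tan θ = μ_s.
θ_max = arctan(0.66) = 33.4°.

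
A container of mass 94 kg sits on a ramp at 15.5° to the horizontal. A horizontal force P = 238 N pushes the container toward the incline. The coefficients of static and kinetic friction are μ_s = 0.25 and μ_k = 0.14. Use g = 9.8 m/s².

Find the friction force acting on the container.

Normal direction: N = m g cos θ + P sin θ = 951.3 N.
Along the incline, the net driving force (taking up-slope positive) is P cos θ − m g sin θ = 229.3 − 246.2 = -16.84 N, so equilibrium requires friction f = 16.84 N (up-slope).
Maximum static friction: μ_s N = 0.25 × 951.3 = 237.8 N.
Since 16.84 N is within the 237.8 N limit, the container stays put and friction is exactly 16.8 N.

f ≈ 16.8 N (up the incline)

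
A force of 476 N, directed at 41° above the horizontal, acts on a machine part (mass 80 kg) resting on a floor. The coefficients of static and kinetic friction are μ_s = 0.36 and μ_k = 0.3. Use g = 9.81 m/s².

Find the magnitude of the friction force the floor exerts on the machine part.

f ≈ 142 N

N = m g − P sin α = 784.8 − 476×sin 41° = 472.5 N.
The horizontal driving force is P cos α = 359.2 N, so equilibrium needs friction f = 359.2 N.
μ_s N = 0.36 × 472.5 = 170.1 N.
The required friction exceeds μ_s N, so the machine part moves and f = μ_k N = 142 N.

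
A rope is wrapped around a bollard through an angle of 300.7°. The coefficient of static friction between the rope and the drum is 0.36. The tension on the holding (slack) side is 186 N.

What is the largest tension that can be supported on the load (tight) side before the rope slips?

T_max ≈ 1230 N

At impending slip the capstan equation gives T₂/T₁ = e^{μβ} with β in radians.
β = 300.7° × π/180 = 5.248 rad.
e^{μβ} = e^{0.36×5.248} = 6.615.
T₂ = T₁ · e^{μβ} = 186 × 6.615 = 1230 N.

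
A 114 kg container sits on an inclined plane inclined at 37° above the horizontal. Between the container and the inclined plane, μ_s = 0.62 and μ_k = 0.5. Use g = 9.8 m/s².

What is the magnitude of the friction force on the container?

f ≈ 446 N (up the incline)

Perpendicular to the surface, N = m g cos θ = 114·9.8·cos 37° = 892.2 N.
For equilibrium along the incline, friction must balance the weight component: f = m g sin θ = 672.3 N up the slope.
The static-friction ceiling is μ_s N = 0.62 × 892.2 = 553.2 N.
|672.3| exceeds 553.2 N, so the container slips down-slope; friction is kinetic, f = μ_k N = 0.5×892.2 = 446 N.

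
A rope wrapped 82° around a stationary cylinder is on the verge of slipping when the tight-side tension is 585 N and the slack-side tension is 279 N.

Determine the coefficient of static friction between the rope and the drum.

T₂/T₁ = e^{μβ} → μ = ln(T₂/T₁)/β.
β = 82° = 1.431 rad.
μ = ln(585/279)/1.431 = ln(2.097)/1.431 = 0.517.

μ ≈ 0.517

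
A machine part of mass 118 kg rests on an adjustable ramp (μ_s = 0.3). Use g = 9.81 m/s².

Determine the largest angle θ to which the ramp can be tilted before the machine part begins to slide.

θ_max ≈ 16.7°

At the slip threshold, m g sin θ = μ_s · m g cos θ, so tan θ = μ_s.
θ_max = arctan(0.3) = 16.7°.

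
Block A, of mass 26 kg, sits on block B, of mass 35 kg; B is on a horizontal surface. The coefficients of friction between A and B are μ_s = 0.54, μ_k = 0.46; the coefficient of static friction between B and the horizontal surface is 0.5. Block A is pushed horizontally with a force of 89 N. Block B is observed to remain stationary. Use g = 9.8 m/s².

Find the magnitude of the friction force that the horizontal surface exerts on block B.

f ≈ 89 N

Normal force at the A–B interface: N₁ = m_A g = 254.8 N.
Maximum static friction on A from B: μ_s N₁ = 0.54×254.8 = 137.6 N.
Since P = 89 N ≤ 137.6 N, A does not slip on B; friction on A equals P = 89 N.
By Newton's third law B feels 89 N forward from A. With B stationary, the floor's static friction on B balances it: f₂ = 89 N (well within μ_s(m_A+m_B)g = 298.9 N).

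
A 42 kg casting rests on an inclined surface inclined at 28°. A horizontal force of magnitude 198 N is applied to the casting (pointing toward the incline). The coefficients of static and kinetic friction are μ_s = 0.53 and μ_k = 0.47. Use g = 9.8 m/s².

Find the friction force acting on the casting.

Resolve perpendicular to the incline: N = m g cos θ + P sin θ = 42×9.8×cos 28° + 198×sin 28° = 456.4 N.
Parallel to the incline: P cos θ − m g sin θ = 174.8 − 193.2 = -18.41 N; the friction needed to balance this is 18.41 N acting up the slope.
Maximum static friction: μ_s N = 0.53 × 456.4 = 241.9 N.
Since 18.41 N is within the 241.9 N limit, the casting stays put and friction is exactly 18.4 N.

f ≈ 18.4 N (up the incline)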